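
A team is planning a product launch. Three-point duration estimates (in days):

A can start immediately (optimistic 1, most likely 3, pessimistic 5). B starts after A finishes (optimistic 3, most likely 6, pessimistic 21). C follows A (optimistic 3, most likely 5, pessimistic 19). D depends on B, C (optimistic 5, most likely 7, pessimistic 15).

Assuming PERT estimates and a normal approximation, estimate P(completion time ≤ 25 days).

0.957

te_A = (1 + 4·3 + 5)/6 = 18/6 = 3; σ²_A = ((5−1)/6)² = 0.444
te_B = (3 + 4·6 + 21)/6 = 48/6 = 8; σ²_B = ((21−3)/6)² = 9.000
te_C = (3 + 4·5 + 19)/6 = 42/6 = 7; σ²_C = ((19−3)/6)² = 7.111
te_D = (5 + 4·7 + 15)/6 = 48/6 = 8; σ²_D = ((15−5)/6)² = 2.778

Forward pass:
ES_A = 0; EF_A = 3
ES_B = 3; EF_B = 3+8 = 11
ES_C = 3; EF_C = 3+7 = 10
ES_D = max(EF_B=11, EF_C=10) = 11; EF_D = 11+8 = 19
Expected project duration μ = 19 days. Critical path: A → B → D.

Variance along critical path = 0.444 + 9.000 + 2.778 = 12.222; σ = √12.222 = 3.496 days.
Z = (25 − 19) / 3.496 = 1.716
P(T ≤ 25) = Φ(1.716) ≈ 0.957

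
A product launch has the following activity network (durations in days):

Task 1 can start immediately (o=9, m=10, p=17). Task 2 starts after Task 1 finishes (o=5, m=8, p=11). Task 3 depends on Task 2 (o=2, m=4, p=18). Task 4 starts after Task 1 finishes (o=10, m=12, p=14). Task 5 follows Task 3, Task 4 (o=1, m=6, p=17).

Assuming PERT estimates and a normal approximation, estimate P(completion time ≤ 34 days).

0.686

te_Task 1 = (9 + 4·10 + 17)/6 = 66/6 = 11; σ²_Task 1 = ((17−9)/6)² = 1.778
te_Task 2 = (5 + 4·8 + 11)/6 = 48/6 = 8; σ²_Task 2 = ((11−5)/6)² = 1.000
te_Task 3 = (2 + 4·4 + 18)/6 = 36/6 = 6; σ²_Task 3 = ((18−2)/6)² = 7.111
te_Task 4 = (10 + 4·12 + 14)/6 = 72/6 = 12; σ²_Task 4 = ((14−10)/6)² = 0.444
te_Task 5 = (1 + 4·6 + 17)/6 = 42/6 = 7; σ²_Task 5 = ((17−1)/6)² = 7.111

Forward pass:
ES_Task 1 = 0; EF_Task 1 = 11
ES_Task 2 = 11; EF_Task 2 = 11+8 = 19
ES_Task 3 = 19; EF_Task 3 = 19+6 = 25
ES_Task 4 = 11; EF_Task 4 = 11+12 = 23
ES_Task 5 = max(EF_Task 3=25, EF_Task 4=23) = 25; EF_Task 5 = 25+7 = 32
Expected project duration μ = 32 days. Critical path: Task 1 → Task 2 → Task 3 → Task 5.

Variance along critical path = 1.778 + 1.000 + 7.111 + 7.111 = 17.000; σ = √17.000 = 4.123 days.
Z = (34 − 32) / 4.123 = 0.485
P(T ≤ 34) = Φ(0.485) ≈ 0.686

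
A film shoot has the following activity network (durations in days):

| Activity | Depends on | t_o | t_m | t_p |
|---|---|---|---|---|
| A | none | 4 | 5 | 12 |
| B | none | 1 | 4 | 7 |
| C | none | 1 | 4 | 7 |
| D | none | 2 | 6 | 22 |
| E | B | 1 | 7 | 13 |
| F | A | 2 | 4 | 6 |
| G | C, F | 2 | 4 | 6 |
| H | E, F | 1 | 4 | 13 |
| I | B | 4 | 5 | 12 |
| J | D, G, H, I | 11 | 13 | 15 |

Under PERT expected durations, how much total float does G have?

te_A = (4 + 4·5 + 12)/6 = 36/6 = 6
te_B = (1 + 4·4 + 7)/6 = 24/6 = 4
te_C = (1 + 4·4 + 7)/6 = 24/6 = 4
te_D = (2 + 4·6 + 22)/6 = 48/6 = 8
te_E = (1 + 4·7 + 13)/6 = 42/6 = 7
te_F = (2 + 4·4 + 6)/6 = 24/6 = 4
te_G = (2 + 4·4 + 6)/6 = 24/6 = 4
te_H = (1 + 4·4 + 13)/6 = 30/6 = 5
te_I = (4 + 4·5 + 12)/6 = 36/6 = 6
te_J = (11 + 4·13 + 15)/6 = 78/6 = 13

Forward pass:
ES_A = 0; EF_A = 6
ES_B = 0; EF_B = 4
ES_C = 0; EF_C = 4
ES_D = 0; EF_D = 8
ES_E = 4; EF_E = 4+7 = 11
ES_F = 6; EF_F = 6+4 = 10
ES_G = max(EF_C=4, EF_F=10) = 10; EF_G = 10+4 = 14
ES_H = max(EF_E=11, EF_F=10) = 11; EF_H = 11+5 = 16
ES_I = 4; EF_I = 4+6 = 10
ES_J = max(EF_D=8, EF_G=14, EF_H=16, EF_I=10) = 16; EF_J = 16+13 = 29
Expected project duration μ = 29 days. Critical path: B → E → H → J.

Backward pass:
LF_J = 29; LS_J = 29−13 = 16
LF_I = LS_J = 16; LS_I = 16−6 = 10
LF_H = LS_J = 16; LS_H = 16−5 = 11
LF_G = LS_J = 16; LS_G = 16−4 = 12
LF_F = min(LS_G=12, LS_H=11) = 11; LS_F = 11−4 = 7
LF_E = LS_H = 11; LS_E = 11−7 = 4
LF_D = LS_J = 16; LS_D = 16−8 = 8
LF_C = LS_G = 12; LS_C = 12−4 = 8
LF_B = min(LS_E=4, LS_I=10) = 4; LS_B = 4−4 = 0
LF_A = LS_F = 7; LS_A = 7−6 = 1
Slack_G = LS_G − ES_G = 12 − 10 = 2

2 days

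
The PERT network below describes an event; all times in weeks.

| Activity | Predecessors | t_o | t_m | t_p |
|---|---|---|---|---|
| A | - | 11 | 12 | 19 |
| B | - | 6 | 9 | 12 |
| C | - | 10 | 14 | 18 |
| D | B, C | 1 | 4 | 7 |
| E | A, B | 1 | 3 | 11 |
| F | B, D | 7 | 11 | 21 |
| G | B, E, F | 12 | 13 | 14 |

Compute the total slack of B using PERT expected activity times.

te_A = (11 + 4·12 + 19)/6 = 78/6 = 13
te_B = (6 + 4·9 + 12)/6 = 54/6 = 9
te_C = (10 + 4·14 + 18)/6 = 84/6 = 14
te_D = (1 + 4·4 + 7)/6 = 24/6 = 4
te_E = (1 + 4·3 + 11)/6 = 24/6 = 4
te_F = (7 + 4·11 + 21)/6 = 72/6 = 12
te_G = (12 + 4·13 + 14)/6 = 78/6 = 13

Forward pass:
ES_A = 0; EF_A = 13
ES_B = 0; EF_B = 9
ES_C = 0; EF_C = 14
ES_D = max(EF_B=9, EF_C=14) = 14; EF_D = 14+4 = 18
ES_E = max(EF_A=13, EF_B=9) = 13; EF_E = 13+4 = 17
ES_F = max(EF_B=9, EF_D=18) = 18; EF_F = 18+12 = 30
ES_G = max(EF_B=9, EF_E=17, EF_F=30) = 30; EF_G = 30+13 = 43
Expected project duration μ = 43 weeks. Critical path: C → D → F → G.

Backward pass:
LF_G = 43; LS_G = 43−13 = 30
LF_F = LS_G = 30; LS_F = 30−12 = 18
LF_E = LS_G = 30; LS_E = 30−4 = 26
LF_D = LS_F = 18; LS_D = 18−4 = 14
LF_C = LS_D = 14; LS_C = 14−14 = 0
LF_B = min(LS_D=14, LS_E=26, LS_F=18, LS_G=30) = 14; LS_B = 14−9 = 5
LF_A = LS_E = 26; LS_A = 26−13 = 13
Slack_B = LS_B − ES_B = 5 − 0 = 5

5 weeks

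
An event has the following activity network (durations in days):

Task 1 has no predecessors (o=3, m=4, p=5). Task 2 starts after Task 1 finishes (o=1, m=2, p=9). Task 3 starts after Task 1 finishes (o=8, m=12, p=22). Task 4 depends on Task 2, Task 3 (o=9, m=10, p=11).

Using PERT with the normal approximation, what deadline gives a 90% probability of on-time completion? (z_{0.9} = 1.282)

30.1 days

te_Task 1 = (3 + 4·4 + 5)/6 = 24/6 = 4; σ²_Task 1 = ((5−3)/6)² = 0.111
te_Task 2 = (1 + 4·2 + 9)/6 = 18/6 = 3; σ²_Task 2 = ((9−1)/6)² = 1.778
te_Task 3 = (8 + 4·12 + 22)/6 = 78/6 = 13; σ²_Task 3 = ((22−8)/6)² = 5.444
te_Task 4 = (9 + 4·10 + 11)/6 = 60/6 = 10; σ²_Task 4 = ((11−9)/6)² = 0.111

Forward pass:
ES_Task 1 = 0; EF_Task 1 = 4
ES_Task 2 = 4; EF_Task 2 = 4+3 = 7
ES_Task 3 = 4; EF_Task 3 = 4+13 = 17
ES_Task 4 = max(EF_Task 2=7, EF_Task 3=17) = 17; EF_Task 4 = 17+10 = 27
Expected project duration μ = 27 days. Critical path: Task 1 → Task 3 → Task 4.

Variance along critical path = 0.111 + 5.444 + 0.111 = 5.667; σ = 2.380 days.
D = μ + z·σ = 27 + 1.282·2.380 = 30.1 days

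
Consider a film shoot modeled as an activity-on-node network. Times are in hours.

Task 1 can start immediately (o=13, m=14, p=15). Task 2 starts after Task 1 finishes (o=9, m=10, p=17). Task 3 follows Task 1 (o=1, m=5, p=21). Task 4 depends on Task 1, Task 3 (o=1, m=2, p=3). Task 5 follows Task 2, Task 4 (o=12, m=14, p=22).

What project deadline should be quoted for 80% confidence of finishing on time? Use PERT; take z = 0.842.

41.8 hours

te_Task 1 = (13 + 4·14 + 15)/6 = 84/6 = 14; σ²_Task 1 = ((15−13)/6)² = 0.111
te_Task 2 = (9 + 4·10 + 17)/6 = 66/6 = 11; σ²_Task 2 = ((17−9)/6)² = 1.778
te_Task 3 = (1 + 4·5 + 21)/6 = 42/6 = 7; σ²_Task 3 = ((21−1)/6)² = 11.111
te_Task 4 = (1 + 4·2 + 3)/6 = 12/6 = 2; σ²_Task 4 = ((3−1)/6)² = 0.111
te_Task 5 = (12 + 4·14 + 22)/6 = 90/6 = 15; σ²_Task 5 = ((22−12)/6)² = 2.778

Forward pass:
ES_Task 1 = 0; EF_Task 1 = 14
ES_Task 2 = 14; EF_Task 2 = 14+11 = 25
ES_Task 3 = 14; EF_Task 3 = 14+7 = 21
ES_Task 4 = max(EF_Task 1=14, EF_Task 3=21) = 21; EF_Task 4 = 21+2 = 23
ES_Task 5 = max(EF_Task 2=25, EF_Task 4=23) = 25; EF_Task 5 = 25+15 = 40
Expected project duration μ = 40 hours. Critical path: Task 1 → Task 2 → Task 5.

Variance along critical path = 0.111 + 1.778 + 2.778 = 4.667; σ = 2.160 hours.
D = μ + z·σ = 40 + 0.842·2.160 = 41.8 hours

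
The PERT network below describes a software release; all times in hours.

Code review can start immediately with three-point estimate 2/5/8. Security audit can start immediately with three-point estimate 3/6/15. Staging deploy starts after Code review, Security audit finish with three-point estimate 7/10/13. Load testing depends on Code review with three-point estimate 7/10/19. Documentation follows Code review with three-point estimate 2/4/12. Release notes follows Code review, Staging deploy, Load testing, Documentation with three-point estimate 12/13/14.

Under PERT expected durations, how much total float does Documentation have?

te_Code review = (2 + 4·5 + 8)/6 = 30/6 = 5
te_Security audit = (3 + 4·6 + 15)/6 = 42/6 = 7
te_Staging deploy = (7 + 4·10 + 13)/6 = 60/6 = 10
te_Load testing = (7 + 4·10 + 19)/6 = 66/6 = 11
te_Documentation = (2 + 4·4 + 12)/6 = 30/6 = 5
te_Release notes = (12 + 4·13 + 14)/6 = 78/6 = 13

Forward pass:
ES_Code review = 0; EF_Code review = 5
ES_Security audit = 0; EF_Security audit = 7
ES_Staging deploy = max(EF_Code review=5, EF_Security audit=7) = 7; EF_Staging deploy = 7+10 = 17
ES_Load testing = 5; EF_Load testing = 5+11 = 16
ES_Documentation = 5; EF_Documentation = 5+5 = 10
ES_Release notes = max(EF_Code review=5, EF_Staging deploy=17, EF_Load testing=16, EF_Documentation=10) = 17; EF_Release notes = 17+13 = 30
Expected project duration μ = 30 hours. Critical path: Security audit → Staging deploy → Release notes.

Backward pass:
LF_Release notes = 30; LS_Release notes = 30−13 = 17
LF_Documentation = LS_Release notes = 17; LS_Documentation = 17−5 = 12
LF_Load testing = LS_Release notes = 17; LS_Load testing = 17−11 = 6
LF_Staging deploy = LS_Release notes = 17; LS_Staging deploy = 17−10 = 7
LF_Security audit = LS_Staging deploy = 7; LS_Security audit = 7−7 = 0
LF_Code review = min(LS_Staging deploy=7, LS_Load testing=6, LS_Documentation=12, LS_Release notes=17) = 6; LS_Code review = 6−5 = 1
Slack_Documentation = LS_Documentation − ES_Documentation = 12 − 5 = 7

7 hours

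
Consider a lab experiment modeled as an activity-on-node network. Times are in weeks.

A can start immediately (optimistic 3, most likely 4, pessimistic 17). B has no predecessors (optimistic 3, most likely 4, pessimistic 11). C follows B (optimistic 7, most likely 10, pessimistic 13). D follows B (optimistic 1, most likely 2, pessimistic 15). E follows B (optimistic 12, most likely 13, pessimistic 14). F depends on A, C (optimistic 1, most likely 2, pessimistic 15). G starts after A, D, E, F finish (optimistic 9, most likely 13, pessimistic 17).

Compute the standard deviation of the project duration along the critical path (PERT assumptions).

3.16 weeks

te_A = (3 + 4·4 + 17)/6 = 36/6 = 6; σ²_A = ((17−3)/6)² = 5.444
te_B = (3 + 4·4 + 11)/6 = 30/6 = 5; σ²_B = ((11−3)/6)² = 1.778
te_C = (7 + 4·10 + 13)/6 = 60/6 = 10; σ²_C = ((13−7)/6)² = 1.000
te_D = (1 + 4·2 + 15)/6 = 24/6 = 4; σ²_D = ((15−1)/6)² = 5.444
te_E = (12 + 4·13 + 14)/6 = 78/6 = 13; σ²_E = ((14−12)/6)² = 0.111
te_F = (1 + 4·2 + 15)/6 = 24/6 = 4; σ²_F = ((15−1)/6)² = 5.444
te_G = (9 + 4·13 + 17)/6 = 78/6 = 13; σ²_G = ((17−9)/6)² = 1.778

Forward pass:
ES_A = 0; EF_A = 6
ES_B = 0; EF_B = 5
ES_C = 5; EF_C = 5+10 = 15
ES_D = 5; EF_D = 5+4 = 9
ES_E = 5; EF_E = 5+13 = 18
ES_F = max(EF_A=6, EF_C=15) = 15; EF_F = 15+4 = 19
ES_G = max(EF_A=6, EF_D=9, EF_E=18, EF_F=19) = 19; EF_G = 19+13 = 32
Expected project duration μ = 32 weeks. Critical path: B → C → F → G.

Variance along critical path = 1.778 + 1.000 + 5.444 + 1.778 = 10.000
σ = √10.000 = 3.162 weeks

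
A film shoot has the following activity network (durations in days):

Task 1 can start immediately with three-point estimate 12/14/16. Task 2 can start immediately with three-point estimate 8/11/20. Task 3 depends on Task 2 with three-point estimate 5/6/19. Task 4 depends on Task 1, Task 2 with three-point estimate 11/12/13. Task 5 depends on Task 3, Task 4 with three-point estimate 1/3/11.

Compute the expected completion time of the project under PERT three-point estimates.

te_Task 1 = (12 + 4·14 + 16)/6 = 84/6 = 14
te_Task 2 = (8 + 4·11 + 20)/6 = 72/6 = 12
te_Task 3 = (5 + 4·6 + 19)/6 = 48/6 = 8
te_Task 4 = (11 + 4·12 + 13)/6 = 72/6 = 12
te_Task 5 = (1 + 4·3 + 11)/6 = 24/6 = 4

Forward pass:
ES_Task 1 = 0; EF_Task 1 = 14
ES_Task 2 = 0; EF_Task 2 = 12
ES_Task 3 = 12; EF_Task 3 = 12+8 = 20
ES_Task 4 = max(EF_Task 1=14, EF_Task 2=12) = 14; EF_Task 4 = 14+12 = 26
ES_Task 5 = max(EF_Task 3=20, EF_Task 4=26) = 26; EF_Task 5 = 26+4 = 30
Expected project duration μ = 30 days. Critical path: Task 1 → Task 4 → Task 5.

30 days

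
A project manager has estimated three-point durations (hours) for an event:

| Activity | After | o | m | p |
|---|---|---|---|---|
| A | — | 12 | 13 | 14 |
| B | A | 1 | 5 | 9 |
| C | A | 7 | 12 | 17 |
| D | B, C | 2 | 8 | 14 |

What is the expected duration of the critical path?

33 hours

te_A = (12 + 4·13 + 14)/6 = 78/6 = 13
te_B = (1 + 4·5 + 9)/6 = 30/6 = 5
te_C = (7 + 4·12 + 17)/6 = 72/6 = 12
te_D = (2 + 4·8 + 14)/6 = 48/6 = 8

Forward pass:
ES_A = 0; EF_A = 13
ES_B = 13; EF_B = 13+5 = 18
ES_C = 13; EF_C = 13+12 = 25
ES_D = max(EF_B=18, EF_C=25) = 25; EF_D = 25+8 = 33
Expected project duration μ = 33 hours. Critical path: A → C → D.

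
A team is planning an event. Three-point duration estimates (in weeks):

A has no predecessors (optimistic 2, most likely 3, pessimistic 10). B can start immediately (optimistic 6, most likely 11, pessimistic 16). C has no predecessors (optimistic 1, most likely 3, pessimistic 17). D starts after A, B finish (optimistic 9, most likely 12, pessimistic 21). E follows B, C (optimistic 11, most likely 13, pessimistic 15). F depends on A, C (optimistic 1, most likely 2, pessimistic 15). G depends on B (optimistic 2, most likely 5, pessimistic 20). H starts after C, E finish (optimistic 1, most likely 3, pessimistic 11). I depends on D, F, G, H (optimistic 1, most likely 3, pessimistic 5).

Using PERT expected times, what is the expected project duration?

31 weeks

te_A = (2 + 4·3 + 10)/6 = 24/6 = 4
te_B = (6 + 4·11 + 16)/6 = 66/6 = 11
te_C = (1 + 4·3 + 17)/6 = 30/6 = 5
te_D = (9 + 4·12 + 21)/6 = 78/6 = 13
te_E = (11 + 4·13 + 15)/6 = 78/6 = 13
te_F = (1 + 4·2 + 15)/6 = 24/6 = 4
te_G = (2 + 4·5 + 20)/6 = 42/6 = 7
te_H = (1 + 4·3 + 11)/6 = 24/6 = 4
te_I = (1 + 4·3 + 5)/6 = 18/6 = 3

Forward pass:
ES_A = 0; EF_A = 4
ES_B = 0; EF_B = 11
ES_C = 0; EF_C = 5
ES_D = max(EF_A=4, EF_B=11) = 11; EF_D = 11+13 = 24
ES_E = max(EF_B=11, EF_C=5) = 11; EF_E = 11+13 = 24
ES_F = max(EF_A=4, EF_C=5) = 5; EF_F = 5+4 = 9
ES_G = 11; EF_G = 11+7 = 18
ES_H = max(EF_C=5, EF_E=24) = 24; EF_H = 24+4 = 28
ES_I = max(EF_D=24, EF_F=9, EF_G=18, EF_H=28) = 28; EF_I = 28+3 = 31
Expected project duration μ = 31 weeks. Critical path: B → E → H → I.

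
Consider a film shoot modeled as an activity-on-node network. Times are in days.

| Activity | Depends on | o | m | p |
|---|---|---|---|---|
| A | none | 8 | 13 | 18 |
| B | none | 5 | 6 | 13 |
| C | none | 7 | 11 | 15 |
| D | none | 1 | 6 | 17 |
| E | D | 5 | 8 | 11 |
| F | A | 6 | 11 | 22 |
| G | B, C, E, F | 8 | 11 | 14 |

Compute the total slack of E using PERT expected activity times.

10 days

te_A = (8 + 4·13 + 18)/6 = 78/6 = 13
te_B = (5 + 4·6 + 13)/6 = 42/6 = 7
te_C = (7 + 4·11 + 15)/6 = 66/6 = 11
te_D = (1 + 4·6 + 17)/6 = 42/6 = 7
te_E = (5 + 4·8 + 11)/6 = 48/6 = 8
te_F = (6 + 4·11 + 22)/6 = 72/6 = 12
te_G = (8 + 4·11 + 14)/6 = 66/6 = 11

Forward pass:
ES_A = 0; EF_A = 13
ES_B = 0; EF_B = 7
ES_C = 0; EF_C = 11
ES_D = 0; EF_D = 7
ES_E = 7; EF_E = 7+8 = 15
ES_F = 13; EF_F = 13+12 = 25
ES_G = max(EF_B=7, EF_C=11, EF_E=15, EF_F=25) = 25; EF_G = 25+11 = 36
Expected project duration μ = 36 days. Critical path: A → F → G.

Backward pass:
LF_G = 36; LS_G = 36−11 = 25
LF_F = LS_G = 25; LS_F = 25−12 = 13
LF_E = LS_G = 25; LS_E = 25−8 = 17
LF_D = LS_E = 17; LS_D = 17−7 = 10
LF_C = LS_G = 25; LS_C = 25−11 = 14
LF_B = LS_G = 25; LS_B = 25−7 = 18
LF_A = LS_F = 13; LS_A = 13−13 = 0
Slack_E = LS_E − ES_E = 17 − 7 = 10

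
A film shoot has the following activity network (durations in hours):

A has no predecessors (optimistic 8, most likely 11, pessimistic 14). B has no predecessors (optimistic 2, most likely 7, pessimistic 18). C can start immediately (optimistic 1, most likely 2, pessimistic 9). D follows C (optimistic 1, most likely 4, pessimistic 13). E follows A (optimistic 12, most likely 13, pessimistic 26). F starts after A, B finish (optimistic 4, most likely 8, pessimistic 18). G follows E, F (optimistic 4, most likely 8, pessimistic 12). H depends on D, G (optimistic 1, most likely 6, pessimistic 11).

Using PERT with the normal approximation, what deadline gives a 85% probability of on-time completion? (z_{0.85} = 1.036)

43.4 hours

te_A = (8 + 4·11 + 14)/6 = 66/6 = 11; σ²_A = ((14−8)/6)² = 1.000
te_B = (2 + 4·7 + 18)/6 = 48/6 = 8; σ²_B = ((18−2)/6)² = 7.111
te_C = (1 + 4·2 + 9)/6 = 18/6 = 3; σ²_C = ((9−1)/6)² = 1.778
te_D = (1 + 4·4 + 13)/6 = 30/6 = 5; σ²_D = ((13−1)/6)² = 4.000
te_E = (12 + 4·13 + 26)/6 = 90/6 = 15; σ²_E = ((26−12)/6)² = 5.444
te_F = (4 + 4·8 + 18)/6 = 54/6 = 9; σ²_F = ((18−4)/6)² = 5.444
te_G = (4 + 4·8 + 12)/6 = 48/6 = 8; σ²_G = ((12−4)/6)² = 1.778
te_H = (1 + 4·6 + 11)/6 = 36/6 = 6; σ²_H = ((11−1)/6)² = 2.778

Forward pass:
ES_A = 0; EF_A = 11
ES_B = 0; EF_B = 8
ES_C = 0; EF_C = 3
ES_D = 3; EF_D = 3+5 = 8
ES_E = 11; EF_E = 11+15 = 26
ES_F = max(EF_A=11, EF_B=8) = 11; EF_F = 11+9 = 20
ES_G = max(EF_E=26, EF_F=20) = 26; EF_G = 26+8 = 34
ES_H = max(EF_D=8, EF_G=34) = 34; EF_H = 34+6 = 40
Expected project duration μ = 40 hours. Critical path: A → E → G → H.

Variance along critical path = 1.000 + 5.444 + 1.778 + 2.778 = 11.000; σ = 3.317 hours.
D = μ + z·σ = 40 + 1.036·3.317 = 43.4 hours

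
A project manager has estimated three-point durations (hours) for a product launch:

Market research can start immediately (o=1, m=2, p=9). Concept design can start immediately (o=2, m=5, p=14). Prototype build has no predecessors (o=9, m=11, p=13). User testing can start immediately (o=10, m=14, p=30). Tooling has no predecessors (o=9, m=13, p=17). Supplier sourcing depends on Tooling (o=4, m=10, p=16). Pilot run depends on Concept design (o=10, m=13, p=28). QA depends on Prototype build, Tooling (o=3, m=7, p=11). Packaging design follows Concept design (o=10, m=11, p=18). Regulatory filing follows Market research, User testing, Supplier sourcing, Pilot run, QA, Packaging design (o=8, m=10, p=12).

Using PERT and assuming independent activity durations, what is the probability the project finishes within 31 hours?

0.211

te_Market research = (1 + 4·2 + 9)/6 = 18/6 = 3; σ²_Market research = ((9−1)/6)² = 1.778
te_Concept design = (2 + 4·5 + 14)/6 = 36/6 = 6; σ²_Concept design = ((14−2)/6)² = 4.000
te_Prototype build = (9 + 4·11 + 13)/6 = 66/6 = 11; σ²_Prototype build = ((13−9)/6)² = 0.444
te_User testing = (10 + 4·14 + 30)/6 = 96/6 = 16; σ²_User testing = ((30−10)/6)² = 11.111
te_Tooling = (9 + 4·13 + 17)/6 = 78/6 = 13; σ²_Tooling = ((17−9)/6)² = 1.778
te_Supplier sourcing = (4 + 4·10 + 16)/6 = 60/6 = 10; σ²_Supplier sourcing = ((16−4)/6)² = 4.000
te_Pilot run = (10 + 4·13 + 28)/6 = 90/6 = 15; σ²_Pilot run = ((28−10)/6)² = 9.000
te_QA = (3 + 4·7 + 11)/6 = 42/6 = 7; σ²_QA = ((11−3)/6)² = 1.778
te_Packaging design = (10 + 4·11 + 18)/6 = 72/6 = 12; σ²_Packaging design = ((18−10)/6)² = 1.778
te_Regulatory filing = (8 + 4·10 + 12)/6 = 60/6 = 10; σ²_Regulatory filing = ((12−8)/6)² = 0.444

Forward pass:
ES_Market research = 0; EF_Market research = 3
ES_Concept design = 0; EF_Concept design = 6
ES_Prototype build = 0; EF_Prototype build = 11
ES_User testing = 0; EF_User testing = 16
ES_Tooling = 0; EF_Tooling = 13
ES_Supplier sourcing = 13; EF_Supplier sourcing = 13+10 = 23
ES_Pilot run = 6; EF_Pilot run = 6+15 = 21
ES_QA = max(EF_Prototype build=11, EF_Tooling=13) = 13; EF_QA = 13+7 = 20
ES_Packaging design = 6; EF_Packaging design = 6+12 = 18
ES_Regulatory filing = max(EF_Market research=3, EF_User testing=16, EF_Supplier sourcing=23, EF_Pilot run=21, EF_QA=20, EF_Packaging design=18) = 23; EF_Regulatory filing = 23+10 = 33
Expected project duration μ = 33 hours. Critical path: Tooling → Supplier sourcing → Regulatory filing.

Variance along critical path = 1.778 + 4.000 + 0.444 = 6.222; σ = √6.222 = 2.494 hours.
Z = (31 − 33) / 2.494 = -0.802
P(T ≤ 31) = Φ(-0.802) ≈ 0.211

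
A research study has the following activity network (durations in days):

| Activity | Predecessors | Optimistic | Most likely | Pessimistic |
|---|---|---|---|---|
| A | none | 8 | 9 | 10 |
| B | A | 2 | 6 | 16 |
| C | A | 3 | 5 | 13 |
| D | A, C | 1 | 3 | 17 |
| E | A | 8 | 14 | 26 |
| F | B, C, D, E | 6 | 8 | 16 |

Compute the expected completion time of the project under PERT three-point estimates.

33 days

te_A = (8 + 4·9 + 10)/6 = 54/6 = 9
te_B = (2 + 4·6 + 16)/6 = 42/6 = 7
te_C = (3 + 4·5 + 13)/6 = 36/6 = 6
te_D = (1 + 4·3 + 17)/6 = 30/6 = 5
te_E = (8 + 4·14 + 26)/6 = 90/6 = 15
te_F = (6 + 4·8 + 16)/6 = 54/6 = 9

Forward pass:
ES_A = 0; EF_A = 9
ES_B = 9; EF_B = 9+7 = 16
ES_C = 9; EF_C = 9+6 = 15
ES_D = max(EF_A=9, EF_C=15) = 15; EF_D = 15+5 = 20
ES_E = 9; EF_E = 9+15 = 24
ES_F = max(EF_B=16, EF_C=15, EF_D=20, EF_E=24) = 24; EF_F = 24+9 = 33
Expected project duration μ = 33 days. Critical path: A → E → F.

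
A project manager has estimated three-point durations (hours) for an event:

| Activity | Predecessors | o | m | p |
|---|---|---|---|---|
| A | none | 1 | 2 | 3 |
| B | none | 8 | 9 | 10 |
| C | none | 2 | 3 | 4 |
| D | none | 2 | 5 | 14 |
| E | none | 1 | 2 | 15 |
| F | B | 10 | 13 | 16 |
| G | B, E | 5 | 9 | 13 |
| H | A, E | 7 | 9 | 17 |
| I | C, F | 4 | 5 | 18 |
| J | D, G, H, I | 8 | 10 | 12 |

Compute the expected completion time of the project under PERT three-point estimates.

39 hours

te_A = (1 + 4·2 + 3)/6 = 12/6 = 2
te_B = (8 + 4·9 + 10)/6 = 54/6 = 9
te_C = (2 + 4·3 + 4)/6 = 18/6 = 3
te_D = (2 + 4·5 + 14)/6 = 36/6 = 6
te_E = (1 + 4·2 + 15)/6 = 24/6 = 4
te_F = (10 + 4·13 + 16)/6 = 78/6 = 13
te_G = (5 + 4·9 + 13)/6 = 54/6 = 9
te_H = (7 + 4·9 + 17)/6 = 60/6 = 10
te_I = (4 + 4·5 + 18)/6 = 42/6 = 7
te_J = (8 + 4·10 + 12)/6 = 60/6 = 10

Forward pass:
ES_A = 0; EF_A = 2
ES_B = 0; EF_B = 9
ES_C = 0; EF_C = 3
ES_D = 0; EF_D = 6
ES_E = 0; EF_E = 4
ES_F = 9; EF_F = 9+13 = 22
ES_G = max(EF_B=9, EF_E=4) = 9; EF_G = 9+9 = 18
ES_H = max(EF_A=2, EF_E=4) = 4; EF_H = 4+10 = 14
ES_I = max(EF_C=3, EF_F=22) = 22; EF_I = 22+7 = 29
ES_J = max(EF_D=6, EF_G=18, EF_H=14, EF_I=29) = 29; EF_J = 29+10 = 39
Expected project duration μ = 39 hours. Critical path: B → F → I → J.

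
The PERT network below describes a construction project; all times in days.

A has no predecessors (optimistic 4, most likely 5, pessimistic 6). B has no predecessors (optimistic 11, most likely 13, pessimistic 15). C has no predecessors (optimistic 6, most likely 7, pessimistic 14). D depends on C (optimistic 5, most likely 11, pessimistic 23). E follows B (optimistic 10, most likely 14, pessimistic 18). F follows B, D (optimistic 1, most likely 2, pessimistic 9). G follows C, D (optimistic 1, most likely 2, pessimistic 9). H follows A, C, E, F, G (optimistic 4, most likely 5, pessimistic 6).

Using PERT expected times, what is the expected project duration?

te_A = (4 + 4·5 + 6)/6 = 30/6 = 5
te_B = (11 + 4·13 + 15)/6 = 78/6 = 13
te_C = (6 + 4·7 + 14)/6 = 48/6 = 8
te_D = (5 + 4·11 + 23)/6 = 72/6 = 12
te_E = (10 + 4·14 + 18)/6 = 84/6 = 14
te_F = (1 + 4·2 + 9)/6 = 18/6 = 3
te_G = (1 + 4·2 + 9)/6 = 18/6 = 3
te_H = (4 + 4·5 + 6)/6 = 30/6 = 5

Forward pass:
ES_A = 0; EF_A = 5
ES_B = 0; EF_B = 13
ES_C = 0; EF_C = 8
ES_D = 8; EF_D = 8+12 = 20
ES_E = 13; EF_E = 13+14 = 27
ES_F = max(EF_B=13, EF_D=20) = 20; EF_F = 20+3 = 23
ES_G = max(EF_C=8, EF_D=20) = 20; EF_G = 20+3 = 23
ES_H = max(EF_A=5, EF_C=8, EF_E=27, EF_F=23, EF_G=23) = 27; EF_H = 27+5 = 32
Expected project duration μ = 32 days. Critical path: B → E → H.

32 days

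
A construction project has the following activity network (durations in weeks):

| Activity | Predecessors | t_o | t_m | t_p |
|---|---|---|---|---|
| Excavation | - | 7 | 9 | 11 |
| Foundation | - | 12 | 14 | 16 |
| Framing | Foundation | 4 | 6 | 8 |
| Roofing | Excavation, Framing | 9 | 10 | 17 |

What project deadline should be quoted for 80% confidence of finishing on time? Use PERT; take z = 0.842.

32.4 weeks

te_Excavation = (7 + 4·9 + 11)/6 = 54/6 = 9; σ²_Excavation = ((11−7)/6)² = 0.444
te_Foundation = (12 + 4·14 + 16)/6 = 84/6 = 14; σ²_Foundation = ((16−12)/6)² = 0.444
te_Framing = (4 + 4·6 + 8)/6 = 36/6 = 6; σ²_Framing = ((8−4)/6)² = 0.444
te_Roofing = (9 + 4·10 + 17)/6 = 66/6 = 11; σ²_Roofing = ((17−9)/6)² = 1.778

Forward pass:
ES_Excavation = 0; EF_Excavation = 9
ES_Foundation = 0; EF_Foundation = 14
ES_Framing = 14; EF_Framing = 14+6 = 20
ES_Roofing = max(EF_Excavation=9, EF_Framing=20) = 20; EF_Roofing = 20+11 = 31
Expected project duration μ = 31 weeks. Critical path: Foundation → Framing → Roofing.

Variance along critical path = 0.444 + 0.444 + 1.778 = 2.667; σ = 1.633 weeks.
D = μ + z·σ = 31 + 0.842·1.633 = 32.4 weeks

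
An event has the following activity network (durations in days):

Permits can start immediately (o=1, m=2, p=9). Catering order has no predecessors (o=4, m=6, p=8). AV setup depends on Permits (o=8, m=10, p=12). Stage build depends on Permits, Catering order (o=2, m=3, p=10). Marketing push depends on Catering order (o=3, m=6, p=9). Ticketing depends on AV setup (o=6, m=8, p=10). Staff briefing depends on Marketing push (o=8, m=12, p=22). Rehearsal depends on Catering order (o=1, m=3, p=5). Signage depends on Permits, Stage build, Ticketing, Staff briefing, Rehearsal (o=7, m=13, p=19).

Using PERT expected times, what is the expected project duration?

te_Permits = (1 + 4·2 + 9)/6 = 18/6 = 3
te_Catering order = (4 + 4·6 + 8)/6 = 36/6 = 6
te_AV setup = (8 + 4·10 + 12)/6 = 60/6 = 10
te_Stage build = (2 + 4·3 + 10)/6 = 24/6 = 4
te_Marketing push = (3 + 4·6 + 9)/6 = 36/6 = 6
te_Ticketing = (6 + 4·8 + 10)/6 = 48/6 = 8
te_Staff briefing = (8 + 4·12 + 22)/6 = 78/6 = 13
te_Rehearsal = (1 + 4·3 + 5)/6 = 18/6 = 3
te_Signage = (7 + 4·13 + 19)/6 = 78/6 = 13

Forward pass:
ES_Permits = 0; EF_Permits = 3
ES_Catering order = 0; EF_Catering order = 6
ES_AV setup = 3; EF_AV setup = 3+10 = 13
ES_Stage build = max(EF_Permits=3, EF_Catering order=6) = 6; EF_Stage build = 6+4 = 10
ES_Marketing push = 6; EF_Marketing push = 6+6 = 12
ES_Ticketing = 13; EF_Ticketing = 13+8 = 21
ES_Staff briefing = 12; EF_Staff briefing = 12+13 = 25
ES_Rehearsal = 6; EF_Rehearsal = 6+3 = 9
ES_Signage = max(EF_Permits=3, EF_Stage build=10, EF_Ticketing=21, EF_Staff briefing=25, EF_Rehearsal=9) = 25; EF_Signage = 25+13 = 38
Expected project duration μ = 38 days. Critical path: Catering order → Marketing push → Staff briefing → Signage.

38 days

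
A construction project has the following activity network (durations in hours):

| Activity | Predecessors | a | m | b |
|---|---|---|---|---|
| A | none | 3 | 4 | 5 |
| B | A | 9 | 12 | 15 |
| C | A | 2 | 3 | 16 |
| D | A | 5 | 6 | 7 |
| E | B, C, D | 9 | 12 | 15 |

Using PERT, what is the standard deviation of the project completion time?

1.45 hours

te_A = (3 + 4·4 + 5)/6 = 24/6 = 4; σ²_A = ((5−3)/6)² = 0.111
te_B = (9 + 4·12 + 15)/6 = 72/6 = 12; σ²_B = ((15−9)/6)² = 1.000
te_C = (2 + 4·3 + 16)/6 = 30/6 = 5; σ²_C = ((16−2)/6)² = 5.444
te_D = (5 + 4·6 + 7)/6 = 36/6 = 6; σ²_D = ((7−5)/6)² = 0.111
te_E = (9 + 4·12 + 15)/6 = 72/6 = 12; σ²_E = ((15−9)/6)² = 1.000

Forward pass:
ES_A = 0; EF_A = 4
ES_B = 4; EF_B = 4+12 = 16
ES_C = 4; EF_C = 4+5 = 9
ES_D = 4; EF_D = 4+6 = 10
ES_E = max(EF_B=16, EF_C=9, EF_D=10) = 16; EF_E = 16+12 = 28
Expected project duration μ = 28 hours. Critical path: A → B → E.

Variance along critical path = 0.111 + 1.000 + 1.000 = 2.111
σ = √2.111 = 1.453 hours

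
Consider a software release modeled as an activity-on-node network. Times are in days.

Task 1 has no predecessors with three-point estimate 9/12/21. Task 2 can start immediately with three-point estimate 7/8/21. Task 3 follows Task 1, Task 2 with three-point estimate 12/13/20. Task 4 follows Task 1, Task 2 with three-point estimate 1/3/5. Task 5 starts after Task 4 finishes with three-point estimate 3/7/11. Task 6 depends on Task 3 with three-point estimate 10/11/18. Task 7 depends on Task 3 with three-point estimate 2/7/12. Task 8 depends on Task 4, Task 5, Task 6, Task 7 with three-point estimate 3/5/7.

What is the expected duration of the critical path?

44 days

te_Task 1 = (9 + 4·12 + 21)/6 = 78/6 = 13
te_Task 2 = (7 + 4·8 + 21)/6 = 60/6 = 10
te_Task 3 = (12 + 4·13 + 20)/6 = 84/6 = 14
te_Task 4 = (1 + 4·3 + 5)/6 = 18/6 = 3
te_Task 5 = (3 + 4·7 + 11)/6 = 42/6 = 7
te_Task 6 = (10 + 4·11 + 18)/6 = 72/6 = 12
te_Task 7 = (2 + 4·7 + 12)/6 = 42/6 = 7
te_Task 8 = (3 + 4·5 + 7)/6 = 30/6 = 5

Forward pass:
ES_Task 1 = 0; EF_Task 1 = 13
ES_Task 2 = 0; EF_Task 2 = 10
ES_Task 3 = max(EF_Task 1=13, EF_Task 2=10) = 13; EF_Task 3 = 13+14 = 27
ES_Task 4 = max(EF_Task 1=13, EF_Task 2=10) = 13; EF_Task 4 = 13+3 = 16
ES_Task 5 = 16; EF_Task 5 = 16+7 = 23
ES_Task 6 = 27; EF_Task 6 = 27+12 = 39
ES_Task 7 = 27; EF_Task 7 = 27+7 = 34
ES_Task 8 = max(EF_Task 4=16, EF_Task 5=23, EF_Task 6=39, EF_Task 7=34) = 39; EF_Task 8 = 39+5 = 44
Expected project duration μ = 44 days. Critical path: Task 1 → Task 3 → Task 6 → Task 8.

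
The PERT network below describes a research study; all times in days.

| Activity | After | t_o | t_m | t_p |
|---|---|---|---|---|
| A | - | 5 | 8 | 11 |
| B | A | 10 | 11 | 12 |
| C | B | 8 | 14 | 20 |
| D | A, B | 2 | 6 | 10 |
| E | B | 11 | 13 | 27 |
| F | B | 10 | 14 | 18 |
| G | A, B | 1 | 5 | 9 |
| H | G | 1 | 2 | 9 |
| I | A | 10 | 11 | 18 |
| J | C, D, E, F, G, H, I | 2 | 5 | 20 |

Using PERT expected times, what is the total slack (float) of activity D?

te_A = (5 + 4·8 + 11)/6 = 48/6 = 8
te_B = (10 + 4·11 + 12)/6 = 66/6 = 11
te_C = (8 + 4·14 + 20)/6 = 84/6 = 14
te_D = (2 + 4·6 + 10)/6 = 36/6 = 6
te_E = (11 + 4·13 + 27)/6 = 90/6 = 15
te_F = (10 + 4·14 + 18)/6 = 84/6 = 14
te_G = (1 + 4·5 + 9)/6 = 30/6 = 5
te_H = (1 + 4·2 + 9)/6 = 18/6 = 3
te_I = (10 + 4·11 + 18)/6 = 72/6 = 12
te_J = (2 + 4·5 + 20)/6 = 42/6 = 7

Forward pass:
ES_A = 0; EF_A = 8
ES_B = 8; EF_B = 8+11 = 19
ES_C = 19; EF_C = 19+14 = 33
ES_D = max(EF_A=8, EF_B=19) = 19; EF_D = 19+6 = 25
ES_E = 19; EF_E = 19+15 = 34
ES_F = 19; EF_F = 19+14 = 33
ES_G = max(EF_A=8, EF_B=19) = 19; EF_G = 19+5 = 24
ES_H = 24; EF_H = 24+3 = 27
ES_I = 8; EF_I = 8+12 = 20
ES_J = max(EF_C=33, EF_D=25, EF_E=34, EF_F=33, EF_G=24, EF_H=27, EF_I=20) = 34; EF_J = 34+7 = 41
Expected project duration μ = 41 days. Critical path: A → B → E → J.

Backward pass:
LF_J = 41; LS_J = 41−7 = 34
LF_I = LS_J = 34; LS_I = 34−12 = 22
LF_H = LS_J = 34; LS_H = 34−3 = 31
LF_G = min(LS_H=31, LS_J=34) = 31; LS_G = 31−5 = 26
LF_F = LS_J = 34; LS_F = 34−14 = 20
LF_E = LS_J = 34; LS_E = 34−15 = 19
LF_D = LS_J = 34; LS_D = 34−6 = 28
LF_C = LS_J = 34; LS_C = 34−14 = 20
LF_B = min(LS_C=20, LS_D=28, LS_E=19, LS_F=20, LS_G=26) = 19; LS_B = 19−11 = 8
LF_A = min(LS_B=8, LS_D=28, LS_G=26, LS_I=22) = 8; LS_A = 8−8 = 0
Slack_D = LS_D − ES_D = 28 − 19 = 9

9 days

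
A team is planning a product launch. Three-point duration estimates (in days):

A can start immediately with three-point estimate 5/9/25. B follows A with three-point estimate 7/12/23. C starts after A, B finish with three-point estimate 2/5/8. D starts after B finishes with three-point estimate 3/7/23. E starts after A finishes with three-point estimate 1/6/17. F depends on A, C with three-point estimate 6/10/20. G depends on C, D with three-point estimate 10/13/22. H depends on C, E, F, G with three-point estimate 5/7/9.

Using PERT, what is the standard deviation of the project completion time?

5.81 days

te_A = (5 + 4·9 + 25)/6 = 66/6 = 11; σ²_A = ((25−5)/6)² = 11.111
te_B = (7 + 4·12 + 23)/6 = 78/6 = 13; σ²_B = ((23−7)/6)² = 7.111
te_C = (2 + 4·5 + 8)/6 = 30/6 = 5; σ²_C = ((8−2)/6)² = 1.000
te_D = (3 + 4·7 + 23)/6 = 54/6 = 9; σ²_D = ((23−3)/6)² = 11.111
te_E = (1 + 4·6 + 17)/6 = 42/6 = 7; σ²_E = ((17−1)/6)² = 7.111
te_F = (6 + 4·10 + 20)/6 = 66/6 = 11; σ²_F = ((20−6)/6)² = 5.444
te_G = (10 + 4·13 + 22)/6 = 84/6 = 14; σ²_G = ((22−10)/6)² = 4.000
te_H = (5 + 4·7 + 9)/6 = 42/6 = 7; σ²_H = ((9−5)/6)² = 0.444

Forward pass:
ES_A = 0; EF_A = 11
ES_B = 11; EF_B = 11+13 = 24
ES_C = max(EF_A=11, EF_B=24) = 24; EF_C = 24+5 = 29
ES_D = 24; EF_D = 24+9 = 33
ES_E = 11; EF_E = 11+7 = 18
ES_F = max(EF_A=11, EF_C=29) = 29; EF_F = 29+11 = 40
ES_G = max(EF_C=29, EF_D=33) = 33; EF_G = 33+14 = 47
ES_H = max(EF_C=29, EF_E=18, EF_F=40, EF_G=47) = 47; EF_H = 47+7 = 54
Expected project duration μ = 54 days. Critical path: A → B → D → G → H.

Variance along critical path = 11.111 + 7.111 + 11.111 + 4.000 + 0.444 = 33.778
σ = √33.778 = 5.812 days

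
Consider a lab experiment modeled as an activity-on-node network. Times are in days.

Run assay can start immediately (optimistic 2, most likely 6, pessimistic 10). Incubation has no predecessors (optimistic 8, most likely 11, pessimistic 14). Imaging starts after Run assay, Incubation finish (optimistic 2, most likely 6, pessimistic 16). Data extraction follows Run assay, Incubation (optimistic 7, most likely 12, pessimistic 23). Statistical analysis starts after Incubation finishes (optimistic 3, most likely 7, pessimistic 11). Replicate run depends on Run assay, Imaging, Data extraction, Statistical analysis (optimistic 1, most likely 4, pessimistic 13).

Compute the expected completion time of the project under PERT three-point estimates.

te_Run assay = (2 + 4·6 + 10)/6 = 36/6 = 6
te_Incubation = (8 + 4·11 + 14)/6 = 66/6 = 11
te_Imaging = (2 + 4·6 + 16)/6 = 42/6 = 7
te_Data extraction = (7 + 4·12 + 23)/6 = 78/6 = 13
te_Statistical analysis = (3 + 4·7 + 11)/6 = 42/6 = 7
te_Replicate run = (1 + 4·4 + 13)/6 = 30/6 = 5

Forward pass:
ES_Run assay = 0; EF_Run assay = 6
ES_Incubation = 0; EF_Incubation = 11
ES_Imaging = max(EF_Run assay=6, EF_Incubation=11) = 11; EF_Imaging = 11+7 = 18
ES_Data extraction = max(EF_Run assay=6, EF_Incubation=11) = 11; EF_Data extraction = 11+13 = 24
ES_Statistical analysis = 11; EF_Statistical analysis = 11+7 = 18
ES_Replicate run = max(EF_Run assay=6, EF_Imaging=18, EF_Data extraction=24, EF_Statistical analysis=18) = 24; EF_Replicate run = 24+5 = 29
Expected project duration μ = 29 days. Critical path: Incubation → Data extraction → Replicate run.

29 days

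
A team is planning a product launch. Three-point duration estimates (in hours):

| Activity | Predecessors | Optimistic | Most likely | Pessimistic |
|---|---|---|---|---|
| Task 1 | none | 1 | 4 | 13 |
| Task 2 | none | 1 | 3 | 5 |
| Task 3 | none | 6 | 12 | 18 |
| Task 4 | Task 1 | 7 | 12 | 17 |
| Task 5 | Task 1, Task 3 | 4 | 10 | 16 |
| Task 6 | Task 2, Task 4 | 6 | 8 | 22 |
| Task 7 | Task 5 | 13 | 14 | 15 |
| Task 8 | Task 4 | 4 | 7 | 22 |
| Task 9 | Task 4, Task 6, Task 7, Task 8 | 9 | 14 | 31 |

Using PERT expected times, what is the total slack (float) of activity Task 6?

te_Task 1 = (1 + 4·4 + 13)/6 = 30/6 = 5
te_Task 2 = (1 + 4·3 + 5)/6 = 18/6 = 3
te_Task 3 = (6 + 4·12 + 18)/6 = 72/6 = 12
te_Task 4 = (7 + 4·12 + 17)/6 = 72/6 = 12
te_Task 5 = (4 + 4·10 + 16)/6 = 60/6 = 10
te_Task 6 = (6 + 4·8 + 22)/6 = 60/6 = 10
te_Task 7 = (13 + 4·14 + 15)/6 = 84/6 = 14
te_Task 8 = (4 + 4·7 + 22)/6 = 54/6 = 9
te_Task 9 = (9 + 4·14 + 31)/6 = 96/6 = 16

Forward pass:
ES_Task 1 = 0; EF_Task 1 = 5
ES_Task 2 = 0; EF_Task 2 = 3
ES_Task 3 = 0; EF_Task 3 = 12
ES_Task 4 = 5; EF_Task 4 = 5+12 = 17
ES_Task 5 = max(EF_Task 1=5, EF_Task 3=12) = 12; EF_Task 5 = 12+10 = 22
ES_Task 6 = max(EF_Task 2=3, EF_Task 4=17) = 17; EF_Task 6 = 17+10 = 27
ES_Task 7 = 22; EF_Task 7 = 22+14 = 36
ES_Task 8 = 17; EF_Task 8 = 17+9 = 26
ES_Task 9 = max(EF_Task 4=17, EF_Task 6=27, EF_Task 7=36, EF_Task 8=26) = 36; EF_Task 9 = 36+16 = 52
Expected project duration μ = 52 hours. Critical path: Task 3 → Task 5 → Task 7 → Task 9.

Backward pass:
LF_Task 9 = 52; LS_Task 9 = 52−16 = 36
LF_Task 8 = LS_Task 9 = 36; LS_Task 8 = 36−9 = 27
LF_Task 7 = LS_Task 9 = 36; LS_Task 7 = 36−14 = 22
LF_Task 6 = LS_Task 9 = 36; LS_Task 6 = 36−10 = 26
LF_Task 5 = LS_Task 7 = 22; LS_Task 5 = 22−10 = 12
LF_Task 4 = min(LS_Task 6=26, LS_Task 8=27, LS_Task 9=36) = 26; LS_Task 4 = 26−12 = 14
LF_Task 3 = LS_Task 5 = 12; LS_Task 3 = 12−12 = 0
LF_Task 2 = LS_Task 6 = 26; LS_Task 2 = 26−3 = 23
LF_Task 1 = min(LS_Task 4=14, LS_Task 5=12) = 12; LS_Task 1 = 12−5 = 7
Slack_Task 6 = LS_Task 6 − ES_Task 6 = 26 − 17 = 9

9 hours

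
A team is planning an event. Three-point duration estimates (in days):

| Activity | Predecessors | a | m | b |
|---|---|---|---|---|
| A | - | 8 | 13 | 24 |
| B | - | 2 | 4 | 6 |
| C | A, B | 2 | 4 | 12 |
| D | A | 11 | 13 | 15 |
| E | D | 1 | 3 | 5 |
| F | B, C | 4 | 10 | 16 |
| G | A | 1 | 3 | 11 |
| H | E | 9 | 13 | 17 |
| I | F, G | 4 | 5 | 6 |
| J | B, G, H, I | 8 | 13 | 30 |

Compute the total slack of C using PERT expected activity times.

9 days

te_A = (8 + 4·13 + 24)/6 = 84/6 = 14
te_B = (2 + 4·4 + 6)/6 = 24/6 = 4
te_C = (2 + 4·4 + 12)/6 = 30/6 = 5
te_D = (11 + 4·13 + 15)/6 = 78/6 = 13
te_E = (1 + 4·3 + 5)/6 = 18/6 = 3
te_F = (4 + 4·10 + 16)/6 = 60/6 = 10
te_G = (1 + 4·3 + 11)/6 = 24/6 = 4
te_H = (9 + 4·13 + 17)/6 = 78/6 = 13
te_I = (4 + 4·5 + 6)/6 = 30/6 = 5
te_J = (8 + 4·13 + 30)/6 = 90/6 = 15

Forward pass:
ES_A = 0; EF_A = 14
ES_B = 0; EF_B = 4
ES_C = max(EF_A=14, EF_B=4) = 14; EF_C = 14+5 = 19
ES_D = 14; EF_D = 14+13 = 27
ES_E = 27; EF_E = 27+3 = 30
ES_F = max(EF_B=4, EF_C=19) = 19; EF_F = 19+10 = 29
ES_G = 14; EF_G = 14+4 = 18
ES_H = 30; EF_H = 30+13 = 43
ES_I = max(EF_F=29, EF_G=18) = 29; EF_I = 29+5 = 34
ES_J = max(EF_B=4, EF_G=18, EF_H=43, EF_I=34) = 43; EF_J = 43+15 = 58
Expected project duration μ = 58 days. Critical path: A → D → E → H → J.

Backward pass:
LF_J = 58; LS_J = 58−15 = 43
LF_I = LS_J = 43; LS_I = 43−5 = 38
LF_H = LS_J = 43; LS_H = 43−13 = 30
LF_G = min(LS_I=38, LS_J=43) = 38; LS_G = 38−4 = 34
LF_F = LS_I = 38; LS_F = 38−10 = 28
LF_E = LS_H = 30; LS_E = 30−3 = 27
LF_D = LS_E = 27; LS_D = 27−13 = 14
LF_C = LS_F = 28; LS_C = 28−5 = 23
LF_B = min(LS_C=23, LS_F=28, LS_J=43) = 23; LS_B = 23−4 = 19
LF_A = min(LS_C=23, LS_D=14, LS_G=34) = 14; LS_A = 14−14 = 0
Slack_C = LS_C − ES_C = 23 − 14 = 9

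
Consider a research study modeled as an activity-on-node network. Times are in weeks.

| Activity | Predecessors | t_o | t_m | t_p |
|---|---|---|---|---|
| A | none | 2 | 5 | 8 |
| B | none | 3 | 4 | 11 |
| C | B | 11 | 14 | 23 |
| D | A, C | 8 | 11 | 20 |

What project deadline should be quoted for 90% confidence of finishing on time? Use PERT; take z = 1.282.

te_A = (2 + 4·5 + 8)/6 = 30/6 = 5; σ²_A = ((8−2)/6)² = 1.000
te_B = (3 + 4·4 + 11)/6 = 30/6 = 5; σ²_B = ((11−3)/6)² = 1.778
te_C = (11 + 4·14 + 23)/6 = 90/6 = 15; σ²_C = ((23−11)/6)² = 4.000
te_D = (8 + 4·11 + 20)/6 = 72/6 = 12; σ²_D = ((20−8)/6)² = 4.000

Forward pass:
ES_A = 0; EF_A = 5
ES_B = 0; EF_B = 5
ES_C = 5; EF_C = 5+15 = 20
ES_D = max(EF_A=5, EF_C=20) = 20; EF_D = 20+12 = 32
Expected project duration μ = 32 weeks. Critical path: B → C → D.

Variance along critical path = 1.778 + 4.000 + 4.000 = 9.778; σ = 3.127 weeks.
D = μ + z·σ = 32 + 1.282·3.127 = 36.0 weeks

36.0 weeks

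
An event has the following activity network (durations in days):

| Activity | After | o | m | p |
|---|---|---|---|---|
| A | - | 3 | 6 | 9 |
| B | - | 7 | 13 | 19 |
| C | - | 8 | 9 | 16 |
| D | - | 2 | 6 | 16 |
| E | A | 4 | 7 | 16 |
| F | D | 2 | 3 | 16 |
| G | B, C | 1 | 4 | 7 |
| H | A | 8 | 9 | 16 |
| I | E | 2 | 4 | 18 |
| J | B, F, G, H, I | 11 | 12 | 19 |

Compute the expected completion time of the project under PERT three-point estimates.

33 days

te_A = (3 + 4·6 + 9)/6 = 36/6 = 6
te_B = (7 + 4·13 + 19)/6 = 78/6 = 13
te_C = (8 + 4·9 + 16)/6 = 60/6 = 10
te_D = (2 + 4·6 + 16)/6 = 42/6 = 7
te_E = (4 + 4·7 + 16)/6 = 48/6 = 8
te_F = (2 + 4·3 + 16)/6 = 30/6 = 5
te_G = (1 + 4·4 + 7)/6 = 24/6 = 4
te_H = (8 + 4·9 + 16)/6 = 60/6 = 10
te_I = (2 + 4·4 + 18)/6 = 36/6 = 6
te_J = (11 + 4·12 + 19)/6 = 78/6 = 13

Forward pass:
ES_A = 0; EF_A = 6
ES_B = 0; EF_B = 13
ES_C = 0; EF_C = 10
ES_D = 0; EF_D = 7
ES_E = 6; EF_E = 6+8 = 14
ES_F = 7; EF_F = 7+5 = 12
ES_G = max(EF_B=13, EF_C=10) = 13; EF_G = 13+4 = 17
ES_H = 6; EF_H = 6+10 = 16
ES_I = 14; EF_I = 14+6 = 20
ES_J = max(EF_B=13, EF_F=12, EF_G=17, EF_H=16, EF_I=20) = 20; EF_J = 20+13 = 33
Expected project duration μ = 33 days. Critical path: A → E → I → J.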